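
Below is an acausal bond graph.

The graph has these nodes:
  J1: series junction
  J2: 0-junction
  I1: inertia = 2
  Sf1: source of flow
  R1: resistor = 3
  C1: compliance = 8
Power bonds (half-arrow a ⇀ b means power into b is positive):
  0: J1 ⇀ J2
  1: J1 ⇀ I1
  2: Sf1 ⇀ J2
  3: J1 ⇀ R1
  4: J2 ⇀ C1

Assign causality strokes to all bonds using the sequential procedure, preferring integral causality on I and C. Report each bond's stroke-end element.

bond 2 →Sf1  (Sf1: flow source, stroke at near end)
bond 1 →I1  (I1: I, integral causality)
bond 0 →J1  (common-f at J1 fixed by 1)
bond 3 →J1  (common-f at J1 fixed by 1)
bond 4 →J2  (closing 0-jn rule on J2)

bond 0 |J1
bond 1 |I1
bond 2 |Sf1
bond 3 |J1
bond 4 |J2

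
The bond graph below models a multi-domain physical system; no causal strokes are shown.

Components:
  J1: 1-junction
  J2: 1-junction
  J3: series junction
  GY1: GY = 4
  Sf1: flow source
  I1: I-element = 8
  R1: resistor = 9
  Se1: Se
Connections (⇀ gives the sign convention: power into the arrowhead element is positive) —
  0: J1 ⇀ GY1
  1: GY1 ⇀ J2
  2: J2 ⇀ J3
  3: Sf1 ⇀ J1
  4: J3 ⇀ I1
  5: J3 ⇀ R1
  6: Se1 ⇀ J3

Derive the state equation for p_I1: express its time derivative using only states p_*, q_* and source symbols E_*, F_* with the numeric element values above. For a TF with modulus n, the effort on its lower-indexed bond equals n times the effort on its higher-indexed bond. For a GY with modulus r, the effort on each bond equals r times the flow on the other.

dp_I1/dt = E_Se1 + 4*F_Sf1 - 9*p_I1/8

β3 stroke→Sf1  (Sf1 (Sf) sets flow on bond)
β6 stroke→J3  (Se1 (Se) sets effort on bond)
β0 stroke→J1  (1-jn J1 has f-setter on 3)
β1 stroke→J2  (GY1 both-in/both-out from 0)
β2 stroke→J3  (J2 needs exactly one f-in)
β4 stroke→I1  (I1 outputs flow p/I1)
β5 stroke→J3  (common-f at J3 fixed by 4)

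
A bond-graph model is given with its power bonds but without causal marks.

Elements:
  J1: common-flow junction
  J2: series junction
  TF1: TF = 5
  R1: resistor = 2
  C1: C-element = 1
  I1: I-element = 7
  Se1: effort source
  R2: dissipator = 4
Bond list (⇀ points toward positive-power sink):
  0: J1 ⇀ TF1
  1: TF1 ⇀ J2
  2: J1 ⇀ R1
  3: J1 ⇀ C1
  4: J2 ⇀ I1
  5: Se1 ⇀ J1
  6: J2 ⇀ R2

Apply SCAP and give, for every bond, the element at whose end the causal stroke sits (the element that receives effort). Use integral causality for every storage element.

b5 stroke at J1  (Se1 fixes effort; stroke away)
b3 stroke at J1  (C1: C, integral causality)
b4 stroke at I1  (I1: I, integral causality)
b1 stroke at J2  (J2 flow already set via bond 4)
b6 stroke at J2  (J2: bond 4 brought flow, rest push out)
b0 stroke at TF1  (through TF1, causality passes straight; one stroke at TF1)
b2 stroke at J1  (1-jn J1 has f-setter on 0)

b0 →TF1
b1 →J2
b2 →J1
b3 →J1
b4 →I1
b5 →J1
b6 →J2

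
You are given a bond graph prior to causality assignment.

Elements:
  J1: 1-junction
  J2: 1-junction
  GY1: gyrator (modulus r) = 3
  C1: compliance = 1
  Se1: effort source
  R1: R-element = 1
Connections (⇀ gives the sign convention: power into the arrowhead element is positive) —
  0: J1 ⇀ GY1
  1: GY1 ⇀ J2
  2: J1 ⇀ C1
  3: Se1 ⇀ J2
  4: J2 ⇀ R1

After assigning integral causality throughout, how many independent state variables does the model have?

1  (C1 all integral)

b3 →J2  (Se1: effort source, stroke at far end)
b2 →J1  (C1: C, integral causality)
b0 →GY1  (only one flow-in slot at J1)
b1 →GY1  (GY1: gyrator matches bond 0)
b4 →J2  (1-jn J2 has f-setter on 1)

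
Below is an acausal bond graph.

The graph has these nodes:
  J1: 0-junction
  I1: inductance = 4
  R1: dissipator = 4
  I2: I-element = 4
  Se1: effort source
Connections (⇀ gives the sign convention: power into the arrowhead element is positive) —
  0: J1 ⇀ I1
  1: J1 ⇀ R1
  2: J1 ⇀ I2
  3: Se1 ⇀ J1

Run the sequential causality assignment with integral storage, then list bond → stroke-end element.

b0 →I1
b1 →R1
b2 →I2
b3 →J1

b3 →J1  (Se1 (Se) sets effort on bond)
b0 →I1  (J1: bond 3 brought effort, rest push out)
b1 →R1  (0-jn J1 has e-setter on 3)
b2 →I2  (J1 effort already set via bond 3)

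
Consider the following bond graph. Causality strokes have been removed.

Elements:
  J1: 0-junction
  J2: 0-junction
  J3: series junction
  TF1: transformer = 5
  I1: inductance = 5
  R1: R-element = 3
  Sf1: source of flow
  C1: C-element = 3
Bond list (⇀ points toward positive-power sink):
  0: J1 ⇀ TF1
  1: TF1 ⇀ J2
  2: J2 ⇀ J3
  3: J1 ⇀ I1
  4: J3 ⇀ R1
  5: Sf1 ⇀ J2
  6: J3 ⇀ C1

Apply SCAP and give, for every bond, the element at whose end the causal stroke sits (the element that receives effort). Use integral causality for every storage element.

bond 5 stroke at Sf1  (Sf1 fixes flow; stroke at Sf1)
bond 3 stroke at I1  (prefer integral on I1)
bond 0 stroke at J1  (closing 0-jn rule on J1)
bond 1 stroke at TF1  (through TF1, causality passes straight; one stroke at TF1)
bond 2 stroke at J2  (only one effort-in slot at J2)
bond 4 stroke at J3  (common-f at J3 fixed by 2)
bond 6 stroke at J3  (common-f at J3 fixed by 2)

#0 stroke→J1
#1 stroke→TF1
#2 stroke→J2
#3 stroke→I1
#4 stroke→J3
#5 stroke→Sf1
#6 stroke→J3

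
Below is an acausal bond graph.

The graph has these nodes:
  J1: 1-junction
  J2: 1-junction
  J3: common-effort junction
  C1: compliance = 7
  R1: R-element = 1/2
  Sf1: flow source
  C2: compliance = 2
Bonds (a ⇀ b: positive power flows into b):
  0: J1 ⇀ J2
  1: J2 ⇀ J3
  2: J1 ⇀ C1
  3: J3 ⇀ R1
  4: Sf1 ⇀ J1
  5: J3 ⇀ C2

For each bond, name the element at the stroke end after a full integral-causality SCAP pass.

bond 0 stroke→J1
bond 1 stroke→J2
bond 2 stroke→J1
bond 3 stroke→R1
bond 4 stroke→Sf1
bond 5 stroke→J3

#4 →Sf1  (source Sf1 imposes f)
#0 →J1  (1-jn J1 has f-setter on 4)
#2 →J1  (common-f at J1 fixed by 4)
#1 →J2  (J2 flow already set via bond 0)
#5 →J3  (C2 integral (e out))
#3 →R1  (0-jn J3 has e-setter on 5)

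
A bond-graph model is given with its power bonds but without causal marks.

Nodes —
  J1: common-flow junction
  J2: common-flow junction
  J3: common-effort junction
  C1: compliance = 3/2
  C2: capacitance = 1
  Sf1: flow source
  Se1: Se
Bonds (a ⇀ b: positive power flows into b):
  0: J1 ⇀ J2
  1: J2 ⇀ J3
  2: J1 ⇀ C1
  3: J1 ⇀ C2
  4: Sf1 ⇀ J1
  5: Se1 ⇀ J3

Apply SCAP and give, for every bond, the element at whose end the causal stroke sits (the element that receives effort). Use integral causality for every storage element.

b0 |J1
b1 |J2
b2 |J1
b3 |J1
b4 |Sf1
b5 |J3

β4 stroke→Sf1  (Sf1 (Sf) sets flow on bond)
β5 stroke→J3  (Se1: effort source, stroke at far end)
β0 stroke→J1  (J1: bond 4 brought flow, rest push out)
β2 stroke→J1  (J1 flow already set via bond 4)
β3 stroke→J1  (common-f at J1 fixed by 4)
β1 stroke→J2  (common-f at J2 fixed by 0)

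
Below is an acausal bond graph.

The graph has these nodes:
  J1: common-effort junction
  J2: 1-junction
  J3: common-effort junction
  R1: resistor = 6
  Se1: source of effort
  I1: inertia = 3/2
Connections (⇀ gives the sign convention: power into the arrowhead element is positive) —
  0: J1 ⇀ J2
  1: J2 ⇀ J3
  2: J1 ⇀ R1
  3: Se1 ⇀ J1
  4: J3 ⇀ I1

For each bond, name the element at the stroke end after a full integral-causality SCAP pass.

b3 |J1  (Se1: effort source, stroke at far end)
b0 |J2  (common-e at J1 fixed by 3)
b2 |R1  (0-jn J1 has e-setter on 3)
b1 |J3  (closing 1-jn rule on J2)
b4 |I1  (0-jn J3 has e-setter on 1)

bond 0 |J2
bond 1 |J3
bond 2 |R1
bond 3 |J1
bond 4 |I1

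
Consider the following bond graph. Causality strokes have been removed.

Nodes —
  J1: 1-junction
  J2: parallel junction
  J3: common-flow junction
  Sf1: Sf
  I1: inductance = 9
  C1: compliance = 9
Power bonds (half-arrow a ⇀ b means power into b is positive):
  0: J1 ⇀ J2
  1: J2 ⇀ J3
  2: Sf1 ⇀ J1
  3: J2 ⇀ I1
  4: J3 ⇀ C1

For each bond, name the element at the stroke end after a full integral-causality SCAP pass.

bond 0 stroke at J1
bond 1 stroke at J2
bond 2 stroke at Sf1
bond 3 stroke at I1
bond 4 stroke at J3

β2 stroke at Sf1  (source Sf1 imposes f)
β0 stroke at J1  (J1: bond 2 brought flow, rest push out)
β3 stroke at I1  (I1 outputs flow p/I1)
β1 stroke at J2  (closing 0-jn rule on J2)
β4 stroke at J3  (common-f at J3 fixed by 1)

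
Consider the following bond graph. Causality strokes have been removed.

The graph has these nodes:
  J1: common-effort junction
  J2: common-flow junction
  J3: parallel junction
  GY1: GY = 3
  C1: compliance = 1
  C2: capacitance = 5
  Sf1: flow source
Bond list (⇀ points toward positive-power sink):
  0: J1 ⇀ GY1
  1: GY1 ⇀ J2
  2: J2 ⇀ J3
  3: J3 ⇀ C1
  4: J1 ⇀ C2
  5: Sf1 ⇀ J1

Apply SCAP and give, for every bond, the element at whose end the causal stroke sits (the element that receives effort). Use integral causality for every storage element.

#5 →Sf1  (source Sf1 imposes f)
#3 →J3  (prefer integral on C1)
#2 →J2  (common-e at J3 fixed by 3)
#1 →GY1  (only one flow-in slot at J2)
#0 →GY1  (through GY1, causality inverts; strokes same side of GY1)
#4 →J1  (only one effort-in slot at J1)

b0 →GY1
b1 →GY1
b2 →J2
b3 →J3
b4 →J1
b5 →Sf1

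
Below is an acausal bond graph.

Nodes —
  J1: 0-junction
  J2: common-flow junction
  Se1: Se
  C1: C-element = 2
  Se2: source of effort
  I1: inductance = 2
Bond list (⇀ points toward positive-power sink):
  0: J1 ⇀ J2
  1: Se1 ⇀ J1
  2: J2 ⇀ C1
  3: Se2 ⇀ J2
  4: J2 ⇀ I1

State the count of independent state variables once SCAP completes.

β1 stroke→J1  (Se1: effort source, stroke at far end)
β3 stroke→J2  (Se2 (Se) sets effort on bond)
β0 stroke→J2  (0-jn J1 has e-setter on 1)
β2 stroke→J2  (prefer integral on C1)
β4 stroke→I1  (J2: last free bond brings flow in)

2  (C1, I1 all integral)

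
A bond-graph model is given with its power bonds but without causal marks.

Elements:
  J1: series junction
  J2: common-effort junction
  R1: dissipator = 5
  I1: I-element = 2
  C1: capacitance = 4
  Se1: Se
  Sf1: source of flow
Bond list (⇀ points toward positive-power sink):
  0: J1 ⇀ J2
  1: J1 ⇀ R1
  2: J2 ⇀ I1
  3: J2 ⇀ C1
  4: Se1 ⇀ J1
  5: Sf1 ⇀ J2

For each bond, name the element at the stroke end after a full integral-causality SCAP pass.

b4 →J1  (Se1 (Se) sets effort on bond)
b5 →Sf1  (Sf1: flow source, stroke at near end)
b2 →I1  (I1 outputs flow p/I1)
b3 →J2  (C1 integral (e out))
b0 →J1  (J2: bond 3 brought effort, rest push out)
b1 →R1  (only one flow-in slot at J1)

#0 stroke at J1
#1 stroke at R1
#2 stroke at I1
#3 stroke at J2
#4 stroke at J1
#5 stroke at Sf1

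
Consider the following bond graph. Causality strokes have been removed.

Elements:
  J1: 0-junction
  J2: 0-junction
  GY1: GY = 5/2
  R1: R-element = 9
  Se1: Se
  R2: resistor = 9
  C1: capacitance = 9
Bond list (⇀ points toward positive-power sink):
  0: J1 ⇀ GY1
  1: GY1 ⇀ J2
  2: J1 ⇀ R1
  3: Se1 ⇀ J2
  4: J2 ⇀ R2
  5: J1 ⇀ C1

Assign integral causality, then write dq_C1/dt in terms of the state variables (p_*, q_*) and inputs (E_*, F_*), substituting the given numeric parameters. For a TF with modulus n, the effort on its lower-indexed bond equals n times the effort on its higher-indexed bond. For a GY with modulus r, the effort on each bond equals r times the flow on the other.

#3 →J2  (Se1: effort source, stroke at far end)
#1 →GY1  (0-jn J2 has e-setter on 3)
#4 →R2  (0-jn J2 has e-setter on 3)
#0 →GY1  (through GY1, causality inverts; strokes same side of GY1)
#5 →J1  (C1: C, integral causality)
#2 →R1  (J1: bond 5 brought effort, rest push out)

dq_C1/dt = -2*E_Se1/5 - q_C1/81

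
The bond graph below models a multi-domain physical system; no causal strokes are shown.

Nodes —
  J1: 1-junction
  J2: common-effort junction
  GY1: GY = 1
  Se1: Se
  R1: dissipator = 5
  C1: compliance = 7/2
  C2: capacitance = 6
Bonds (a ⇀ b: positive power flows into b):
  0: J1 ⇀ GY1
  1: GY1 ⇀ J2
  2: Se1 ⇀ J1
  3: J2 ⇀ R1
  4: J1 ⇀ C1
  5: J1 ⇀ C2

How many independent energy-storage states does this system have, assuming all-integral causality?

2  (C1, C2 all integral)

b2 stroke at J1  (Se1 (Se) sets effort on bond)
b4 stroke at J1  (C1: C, integral causality)
b5 stroke at J1  (C2 outputs effort q/C2)
b0 stroke at GY1  (closing 1-jn rule on J1)
b1 stroke at GY1  (through GY1, causality inverts; strokes same side of GY1)
b3 stroke at J2  (closing 0-jn rule on J2)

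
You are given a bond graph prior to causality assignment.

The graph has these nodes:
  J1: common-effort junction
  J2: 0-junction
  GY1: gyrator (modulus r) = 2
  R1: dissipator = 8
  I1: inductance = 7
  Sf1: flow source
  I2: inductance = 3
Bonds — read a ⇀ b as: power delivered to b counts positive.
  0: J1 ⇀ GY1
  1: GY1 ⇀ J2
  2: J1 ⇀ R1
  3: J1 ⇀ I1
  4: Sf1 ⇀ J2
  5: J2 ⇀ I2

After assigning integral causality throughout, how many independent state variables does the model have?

2  (I1, I2 all integral)

bond 4 stroke→Sf1  (source Sf1 imposes f)
bond 3 stroke→I1  (I1: I, integral causality)
bond 5 stroke→I2  (prefer integral on I2)
bond 1 stroke→J2  (only one effort-in slot at J2)
bond 0 stroke→J1  (GY GY1: same side as bond 1)
bond 2 stroke→R1  (J1: bond 0 brought effort, rest push out)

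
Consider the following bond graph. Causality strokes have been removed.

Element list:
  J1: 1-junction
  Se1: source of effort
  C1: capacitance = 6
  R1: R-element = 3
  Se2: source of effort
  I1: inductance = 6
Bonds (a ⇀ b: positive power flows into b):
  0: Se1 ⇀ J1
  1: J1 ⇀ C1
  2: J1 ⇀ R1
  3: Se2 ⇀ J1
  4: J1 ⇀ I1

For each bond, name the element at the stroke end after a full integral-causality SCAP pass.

bond 0 |J1  (Se1: effort source, stroke at far end)
bond 3 |J1  (Se2 (Se) sets effort on bond)
bond 1 |J1  (prefer integral on C1)
bond 4 |I1  (I1: I, integral causality)
bond 2 |J1  (J1: bond 4 brought flow, rest push out)

#0 →J1
#1 →J1
#2 →J1
#3 →J1
#4 →I1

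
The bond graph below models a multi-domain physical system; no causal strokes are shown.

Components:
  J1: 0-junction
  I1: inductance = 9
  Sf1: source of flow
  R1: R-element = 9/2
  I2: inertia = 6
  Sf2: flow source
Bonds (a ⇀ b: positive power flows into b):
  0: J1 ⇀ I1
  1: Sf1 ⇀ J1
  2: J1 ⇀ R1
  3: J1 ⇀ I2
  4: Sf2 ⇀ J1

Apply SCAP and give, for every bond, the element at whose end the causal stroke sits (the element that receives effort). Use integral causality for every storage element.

#0 |I1
#1 |Sf1
#2 |J1
#3 |I2
#4 |Sf2

#1 stroke→Sf1  (Sf1 (Sf) sets flow on bond)
#4 stroke→Sf2  (source Sf2 imposes f)
#0 stroke→I1  (I1 outputs flow p/I1)
#3 stroke→I2  (I2 outputs flow p/I2)
#2 stroke→J1  (closing 0-jn rule on J1)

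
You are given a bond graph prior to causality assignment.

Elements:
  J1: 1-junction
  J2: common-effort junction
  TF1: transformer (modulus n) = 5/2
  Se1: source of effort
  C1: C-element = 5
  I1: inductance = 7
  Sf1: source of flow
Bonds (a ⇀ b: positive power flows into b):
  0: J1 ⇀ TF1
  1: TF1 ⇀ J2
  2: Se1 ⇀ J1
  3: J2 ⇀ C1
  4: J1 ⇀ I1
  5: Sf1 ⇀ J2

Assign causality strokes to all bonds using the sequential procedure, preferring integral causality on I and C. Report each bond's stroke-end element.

bond 0 stroke at J1
bond 1 stroke at TF1
bond 2 stroke at J1
bond 3 stroke at J2
bond 4 stroke at I1
bond 5 stroke at Sf1

#2 →J1  (Se1: effort source, stroke at far end)
#5 →Sf1  (Sf1 fixes flow; stroke at Sf1)
#3 →J2  (C1: C, integral causality)
#1 →TF1  (common-e at J2 fixed by 3)
#0 →J1  (through TF1, causality passes straight; one stroke at TF1)
#4 →I1  (closing 1-jn rule on J1)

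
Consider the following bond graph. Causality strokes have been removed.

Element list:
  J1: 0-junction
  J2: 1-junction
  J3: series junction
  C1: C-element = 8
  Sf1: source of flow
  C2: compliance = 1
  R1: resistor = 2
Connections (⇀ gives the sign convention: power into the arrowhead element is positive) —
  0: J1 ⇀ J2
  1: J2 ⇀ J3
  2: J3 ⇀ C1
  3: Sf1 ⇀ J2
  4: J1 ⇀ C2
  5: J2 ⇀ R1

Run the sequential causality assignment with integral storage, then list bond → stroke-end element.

bond 0 →J2
bond 1 →J2
bond 2 →J3
bond 3 →Sf1
bond 4 →J1
bond 5 →J2

#3 stroke→Sf1  (Sf1: flow source, stroke at near end)
#0 stroke→J2  (1-jn J2 has f-setter on 3)
#1 stroke→J2  (J2: bond 3 brought flow, rest push out)
#5 stroke→J2  (J2 flow already set via bond 3)
#2 stroke→J3  (1-jn J3 has f-setter on 1)
#4 stroke→J1  (only one effort-in slot at J1)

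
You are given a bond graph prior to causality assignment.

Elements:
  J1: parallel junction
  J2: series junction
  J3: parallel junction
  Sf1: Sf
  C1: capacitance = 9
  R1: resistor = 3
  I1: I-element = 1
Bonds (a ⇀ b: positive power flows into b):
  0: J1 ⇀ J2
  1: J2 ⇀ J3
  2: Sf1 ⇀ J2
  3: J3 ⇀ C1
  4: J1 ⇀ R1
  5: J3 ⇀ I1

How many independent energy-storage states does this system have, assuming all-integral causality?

2  (C1, I1 all integral)

b2 stroke→Sf1  (Sf1 (Sf) sets flow on bond)
b0 stroke→J2  (1-jn J2 has f-setter on 2)
b1 stroke→J2  (1-jn J2 has f-setter on 2)
b4 stroke→J1  (J1 needs exactly one e-in)
b3 stroke→J3  (C1: C, integral causality)
b5 stroke→I1  (J3: bond 3 brought effort, rest push out)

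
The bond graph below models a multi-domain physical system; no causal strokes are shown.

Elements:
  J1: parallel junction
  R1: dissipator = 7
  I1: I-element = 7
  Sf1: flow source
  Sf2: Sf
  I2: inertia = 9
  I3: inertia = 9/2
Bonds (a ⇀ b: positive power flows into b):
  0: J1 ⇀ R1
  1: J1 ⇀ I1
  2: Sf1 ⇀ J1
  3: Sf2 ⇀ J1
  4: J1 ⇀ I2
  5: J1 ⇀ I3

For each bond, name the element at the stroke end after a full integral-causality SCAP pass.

bond 2 →Sf1  (Sf1 fixes flow; stroke at Sf1)
bond 3 →Sf2  (Sf2: flow source, stroke at near end)
bond 1 →I1  (I1 integral (f out))
bond 4 →I2  (I2 outputs flow p/I2)
bond 5 →I3  (I3: I, integral causality)
bond 0 →J1  (only one effort-in slot at J1)

#0 |J1
#1 |I1
#2 |Sf1
#3 |Sf2
#4 |I2
#5 |I3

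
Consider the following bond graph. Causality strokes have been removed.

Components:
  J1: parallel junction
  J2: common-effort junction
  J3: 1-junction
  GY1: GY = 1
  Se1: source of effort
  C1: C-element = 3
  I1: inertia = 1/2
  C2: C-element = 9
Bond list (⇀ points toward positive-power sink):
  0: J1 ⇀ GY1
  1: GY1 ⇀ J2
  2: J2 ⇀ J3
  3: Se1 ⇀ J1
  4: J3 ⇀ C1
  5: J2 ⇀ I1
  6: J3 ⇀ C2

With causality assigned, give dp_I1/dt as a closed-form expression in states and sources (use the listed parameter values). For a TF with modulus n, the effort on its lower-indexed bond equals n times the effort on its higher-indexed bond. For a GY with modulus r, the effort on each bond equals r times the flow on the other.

b3 stroke→J1  (Se1: effort source, stroke at far end)
b0 stroke→GY1  (common-e at J1 fixed by 3)
b1 stroke→GY1  (through GY1, causality inverts; strokes same side of GY1)
b4 stroke→J3  (C1: C, integral causality)
b5 stroke→I1  (I1 outputs flow p/I1)
b2 stroke→J2  (J2 needs exactly one e-in)
b6 stroke→J3  (J3: bond 2 brought flow, rest push out)

dp_I1/dt = q_C1/3 + q_C2/9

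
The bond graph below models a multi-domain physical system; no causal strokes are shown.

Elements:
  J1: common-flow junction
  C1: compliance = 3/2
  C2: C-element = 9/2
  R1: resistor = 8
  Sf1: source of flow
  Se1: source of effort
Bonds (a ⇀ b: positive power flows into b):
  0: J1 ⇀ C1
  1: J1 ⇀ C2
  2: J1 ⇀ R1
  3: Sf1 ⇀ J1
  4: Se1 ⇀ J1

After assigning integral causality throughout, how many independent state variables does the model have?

bond 3 stroke→Sf1  (Sf1 (Sf) sets flow on bond)
bond 4 stroke→J1  (Se1: effort source, stroke at far end)
bond 0 stroke→J1  (J1 flow already set via bond 3)
bond 1 stroke→J1  (J1: bond 3 brought flow, rest push out)
bond 2 stroke→J1  (J1: bond 3 brought flow, rest push out)

2  (C1, C2 all integral)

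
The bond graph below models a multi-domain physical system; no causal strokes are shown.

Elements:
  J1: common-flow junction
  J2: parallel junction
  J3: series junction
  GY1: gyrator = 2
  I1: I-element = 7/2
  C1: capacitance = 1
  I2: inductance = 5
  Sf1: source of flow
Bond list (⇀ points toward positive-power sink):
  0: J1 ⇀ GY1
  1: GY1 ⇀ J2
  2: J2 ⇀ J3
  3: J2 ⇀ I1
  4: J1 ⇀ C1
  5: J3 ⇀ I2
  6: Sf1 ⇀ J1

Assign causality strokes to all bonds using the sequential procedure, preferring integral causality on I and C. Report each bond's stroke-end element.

b0 stroke→J1
b1 stroke→J2
b2 stroke→J3
b3 stroke→I1
b4 stroke→J1
b5 stroke→I2
b6 stroke→Sf1

#6 stroke at Sf1  (source Sf1 imposes f)
#0 stroke at J1  (J1 flow already set via bond 6)
#4 stroke at J1  (J1 flow already set via bond 6)
#1 stroke at J2  (GY GY1: same side as bond 0)
#2 stroke at J3  (J2 effort already set via bond 1)
#3 stroke at I1  (common-e at J2 fixed by 1)
#5 stroke at I2  (only one flow-in slot at J3)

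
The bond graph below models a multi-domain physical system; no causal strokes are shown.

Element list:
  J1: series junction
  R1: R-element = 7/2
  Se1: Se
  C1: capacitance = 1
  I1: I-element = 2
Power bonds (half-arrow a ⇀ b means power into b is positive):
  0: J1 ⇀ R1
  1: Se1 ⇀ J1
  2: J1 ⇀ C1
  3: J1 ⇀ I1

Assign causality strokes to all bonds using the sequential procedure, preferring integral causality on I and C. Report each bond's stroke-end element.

β0 |J1
β1 |J1
β2 |J1
β3 |I1

#1 stroke→J1  (source Se1 imposes e)
#2 stroke→J1  (prefer integral on C1)
#3 stroke→I1  (I1: I, integral causality)
#0 stroke→J1  (1-jn J1 has f-setter on 3)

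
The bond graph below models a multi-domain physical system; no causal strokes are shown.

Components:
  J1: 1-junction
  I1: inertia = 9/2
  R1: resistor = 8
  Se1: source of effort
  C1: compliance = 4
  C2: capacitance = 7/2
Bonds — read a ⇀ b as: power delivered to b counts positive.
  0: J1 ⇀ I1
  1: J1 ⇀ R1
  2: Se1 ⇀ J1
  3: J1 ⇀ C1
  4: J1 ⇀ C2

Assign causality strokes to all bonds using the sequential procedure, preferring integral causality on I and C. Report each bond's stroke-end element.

b0 →I1
b1 →J1
b2 →J1
b3 →J1
b4 →J1

b2 stroke at J1  (Se1 (Se) sets effort on bond)
b0 stroke at I1  (I1 integral (f out))
b1 stroke at J1  (1-jn J1 has f-setter on 0)
b3 stroke at J1  (common-f at J1 fixed by 0)
b4 stroke at J1  (1-jn J1 has f-setter on 0)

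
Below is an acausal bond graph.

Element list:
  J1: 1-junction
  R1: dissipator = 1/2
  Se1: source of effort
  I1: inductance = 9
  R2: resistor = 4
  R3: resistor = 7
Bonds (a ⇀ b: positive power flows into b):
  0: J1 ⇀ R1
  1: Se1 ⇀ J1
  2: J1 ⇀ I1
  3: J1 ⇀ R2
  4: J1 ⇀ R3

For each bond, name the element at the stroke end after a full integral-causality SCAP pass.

β0 →J1
β1 →J1
β2 →I1
β3 →J1
β4 →J1

b1 |J1  (source Se1 imposes e)
b2 |I1  (I1 outputs flow p/I1)
b0 |J1  (J1 flow already set via bond 2)
b3 |J1  (common-f at J1 fixed by 2)
b4 |J1  (J1 flow already set via bond 2)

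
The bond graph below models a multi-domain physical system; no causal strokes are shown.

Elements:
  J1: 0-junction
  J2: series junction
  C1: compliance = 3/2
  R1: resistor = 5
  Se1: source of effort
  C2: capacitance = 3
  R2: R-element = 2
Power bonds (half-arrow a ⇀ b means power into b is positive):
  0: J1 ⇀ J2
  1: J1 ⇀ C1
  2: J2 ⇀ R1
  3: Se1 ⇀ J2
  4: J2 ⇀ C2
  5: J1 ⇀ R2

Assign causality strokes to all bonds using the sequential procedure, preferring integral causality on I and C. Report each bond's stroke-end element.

β3 →J2  (Se1 (Se) sets effort on bond)
β1 →J1  (C1 outputs effort q/C1)
β0 →J2  (J1 effort already set via bond 1)
β5 →R2  (J1 effort already set via bond 1)
β4 →J2  (C2 integral (e out))
β2 →R1  (only one flow-in slot at J2)

#0 |J2
#1 |J1
#2 |R1
#3 |J2
#4 |J2
#5 |R2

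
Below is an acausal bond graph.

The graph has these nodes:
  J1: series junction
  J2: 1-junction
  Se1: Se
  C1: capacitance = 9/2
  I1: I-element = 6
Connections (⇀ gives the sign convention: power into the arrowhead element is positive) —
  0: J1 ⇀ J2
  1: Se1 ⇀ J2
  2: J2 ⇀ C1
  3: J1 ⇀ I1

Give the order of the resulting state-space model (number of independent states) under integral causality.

β1 |J2  (source Se1 imposes e)
β2 |J2  (prefer integral on C1)
β0 |J1  (J2 needs exactly one f-in)
β3 |I1  (J1: last free bond brings flow in)

2  (C1, I1 all integral)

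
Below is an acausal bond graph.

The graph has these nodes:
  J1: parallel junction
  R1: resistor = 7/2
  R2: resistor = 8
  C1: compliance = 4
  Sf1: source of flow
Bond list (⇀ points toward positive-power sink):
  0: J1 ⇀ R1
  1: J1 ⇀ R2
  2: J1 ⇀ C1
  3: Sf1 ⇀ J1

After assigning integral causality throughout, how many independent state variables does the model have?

1  (C1 all integral)

β3 |Sf1  (source Sf1 imposes f)
β2 |J1  (C1 outputs effort q/C1)
β0 |R1  (common-e at J1 fixed by 2)
β1 |R2  (J1 effort already set via bond 2)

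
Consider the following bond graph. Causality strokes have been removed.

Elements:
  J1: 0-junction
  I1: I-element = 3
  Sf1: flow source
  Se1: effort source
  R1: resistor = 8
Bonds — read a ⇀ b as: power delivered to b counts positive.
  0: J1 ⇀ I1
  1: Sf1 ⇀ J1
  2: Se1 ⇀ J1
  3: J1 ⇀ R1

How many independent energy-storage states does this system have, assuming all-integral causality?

1  (I1 all integral)

bond 1 |Sf1  (Sf1: flow source, stroke at near end)
bond 2 |J1  (source Se1 imposes e)
bond 0 |I1  (common-e at J1 fixed by 2)
bond 3 |R1  (J1 effort already set via bond 2)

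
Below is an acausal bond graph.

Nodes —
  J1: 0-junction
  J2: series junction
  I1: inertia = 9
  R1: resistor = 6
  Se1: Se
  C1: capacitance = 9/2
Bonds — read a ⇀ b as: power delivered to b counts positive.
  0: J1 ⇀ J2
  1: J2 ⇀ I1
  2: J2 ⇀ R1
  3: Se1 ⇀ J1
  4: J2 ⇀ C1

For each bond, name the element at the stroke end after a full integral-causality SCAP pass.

b0 stroke→J2
b1 stroke→I1
b2 stroke→J2
b3 stroke→J1
b4 stroke→J2

bond 3 stroke→J1  (Se1: effort source, stroke at far end)
bond 0 stroke→J2  (J1 effort already set via bond 3)
bond 1 stroke→I1  (I1: I, integral causality)
bond 2 stroke→J2  (J2 flow already set via bond 1)
bond 4 stroke→J2  (J2: bond 1 brought flow, rest push out)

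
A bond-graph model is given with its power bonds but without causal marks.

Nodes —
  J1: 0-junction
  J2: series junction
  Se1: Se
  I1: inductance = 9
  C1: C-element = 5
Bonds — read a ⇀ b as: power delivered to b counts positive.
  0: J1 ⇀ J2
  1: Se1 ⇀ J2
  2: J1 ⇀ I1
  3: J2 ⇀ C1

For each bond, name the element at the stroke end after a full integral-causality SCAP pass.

#0 stroke→J1
#1 stroke→J2
#2 stroke→I1
#3 stroke→J2

#1 →J2  (Se1: effort source, stroke at far end)
#2 →I1  (I1 integral (f out))
#0 →J1  (J1: last free bond brings effort in)
#3 →J2  (common-f at J2 fixed by 0)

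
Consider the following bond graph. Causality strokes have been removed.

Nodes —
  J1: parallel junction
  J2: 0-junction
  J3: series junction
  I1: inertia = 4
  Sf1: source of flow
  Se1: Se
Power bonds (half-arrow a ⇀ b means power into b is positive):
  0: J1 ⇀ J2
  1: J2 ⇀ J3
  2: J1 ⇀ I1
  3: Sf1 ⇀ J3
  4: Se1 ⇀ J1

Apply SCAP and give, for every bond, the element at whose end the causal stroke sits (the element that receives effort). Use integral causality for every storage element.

β0 →J2
β1 →J3
β2 →I1
β3 →Sf1
β4 →J1

b3 stroke at Sf1  (source Sf1 imposes f)
b4 stroke at J1  (Se1: effort source, stroke at far end)
b0 stroke at J2  (J1 effort already set via bond 4)
b2 stroke at I1  (0-jn J1 has e-setter on 4)
b1 stroke at J3  (J2 effort already set via bond 0)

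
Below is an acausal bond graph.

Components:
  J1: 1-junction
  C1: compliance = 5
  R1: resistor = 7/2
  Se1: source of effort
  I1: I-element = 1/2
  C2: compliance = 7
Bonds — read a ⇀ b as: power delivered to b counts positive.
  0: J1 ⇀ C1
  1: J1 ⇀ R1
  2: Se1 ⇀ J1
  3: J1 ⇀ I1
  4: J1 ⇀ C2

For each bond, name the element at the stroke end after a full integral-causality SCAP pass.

#0 |J1
#1 |J1
#2 |J1
#3 |I1
#4 |J1

#2 stroke at J1  (Se1 fixes effort; stroke away)
#0 stroke at J1  (C1: C, integral causality)
#3 stroke at I1  (I1 outputs flow p/I1)
#1 stroke at J1  (J1 flow already set via bond 3)
#4 stroke at J1  (J1 flow already set via bond 3)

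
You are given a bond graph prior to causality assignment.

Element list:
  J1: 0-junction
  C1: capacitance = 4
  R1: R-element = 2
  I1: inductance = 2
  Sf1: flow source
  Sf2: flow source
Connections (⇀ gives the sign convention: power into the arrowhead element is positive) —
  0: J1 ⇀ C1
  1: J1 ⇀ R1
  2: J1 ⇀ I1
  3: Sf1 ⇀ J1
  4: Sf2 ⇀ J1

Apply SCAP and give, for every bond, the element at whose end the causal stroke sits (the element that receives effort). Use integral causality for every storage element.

#3 →Sf1  (Sf1: flow source, stroke at near end)
#4 →Sf2  (Sf2 fixes flow; stroke at Sf2)
#0 →J1  (prefer integral on C1)
#1 →R1  (J1: bond 0 brought effort, rest push out)
#2 →I1  (0-jn J1 has e-setter on 0)

#0 →J1
#1 →R1
#2 →I1
#3 →Sf1
#4 →Sf2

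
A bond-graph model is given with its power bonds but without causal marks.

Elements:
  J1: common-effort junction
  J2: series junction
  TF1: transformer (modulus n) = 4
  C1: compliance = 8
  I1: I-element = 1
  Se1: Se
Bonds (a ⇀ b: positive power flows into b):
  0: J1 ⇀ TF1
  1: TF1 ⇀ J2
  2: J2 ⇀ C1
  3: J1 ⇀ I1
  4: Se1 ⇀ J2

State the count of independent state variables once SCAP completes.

2  (C1, I1 all integral)

β4 →J2  (Se1 fixes effort; stroke away)
β2 →J2  (C1 outputs effort q/C1)
β1 →TF1  (only one flow-in slot at J2)
β0 →J1  (TF TF1: opposite of bond 1)
β3 →I1  (J1 effort already set via bond 0)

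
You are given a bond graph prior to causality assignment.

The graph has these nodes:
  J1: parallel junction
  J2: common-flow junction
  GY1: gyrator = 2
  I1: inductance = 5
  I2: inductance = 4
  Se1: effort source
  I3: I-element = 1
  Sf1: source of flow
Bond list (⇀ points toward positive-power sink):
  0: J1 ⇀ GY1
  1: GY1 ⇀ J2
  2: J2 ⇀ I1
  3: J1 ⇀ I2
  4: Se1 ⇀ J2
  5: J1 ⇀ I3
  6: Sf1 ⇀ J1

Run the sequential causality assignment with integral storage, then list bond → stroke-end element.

β4 |J2  (Se1 fixes effort; stroke away)
β6 |Sf1  (Sf1 fixes flow; stroke at Sf1)
β2 |I1  (prefer integral on I1)
β1 |J2  (J2 flow already set via bond 2)
β0 |J1  (GY1 both-in/both-out from 1)
β3 |I2  (common-e at J1 fixed by 0)
β5 |I3  (0-jn J1 has e-setter on 0)

bond 0 →J1
bond 1 →J2
bond 2 →I1
bond 3 →I2
bond 4 →J2
bond 5 →I3
bond 6 →Sf1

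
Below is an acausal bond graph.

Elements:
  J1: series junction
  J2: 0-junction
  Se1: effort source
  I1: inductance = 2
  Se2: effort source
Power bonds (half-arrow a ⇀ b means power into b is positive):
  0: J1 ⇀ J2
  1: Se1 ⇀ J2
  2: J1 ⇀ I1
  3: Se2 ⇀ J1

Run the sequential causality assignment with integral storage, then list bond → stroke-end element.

bond 1 stroke→J2  (Se1 (Se) sets effort on bond)
bond 3 stroke→J1  (Se2: effort source, stroke at far end)
bond 0 stroke→J1  (J2: bond 1 brought effort, rest push out)
bond 2 stroke→I1  (closing 1-jn rule on J1)

β0 →J1
β1 →J2
β2 →I1
β3 →J1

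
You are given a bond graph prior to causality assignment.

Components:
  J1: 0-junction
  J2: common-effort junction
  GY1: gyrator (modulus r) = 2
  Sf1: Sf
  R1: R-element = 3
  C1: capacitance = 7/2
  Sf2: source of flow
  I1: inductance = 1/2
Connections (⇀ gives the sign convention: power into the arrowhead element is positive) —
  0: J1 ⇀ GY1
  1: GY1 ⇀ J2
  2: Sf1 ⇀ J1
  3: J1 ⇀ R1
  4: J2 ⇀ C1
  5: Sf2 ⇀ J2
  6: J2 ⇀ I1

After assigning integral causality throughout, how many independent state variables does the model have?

bond 2 stroke at Sf1  (Sf1 fixes flow; stroke at Sf1)
bond 5 stroke at Sf2  (Sf2 (Sf) sets flow on bond)
bond 4 stroke at J2  (C1 outputs effort q/C1)
bond 1 stroke at GY1  (0-jn J2 has e-setter on 4)
bond 6 stroke at I1  (0-jn J2 has e-setter on 4)
bond 0 stroke at GY1  (GY GY1: same side as bond 1)
bond 3 stroke at J1  (closing 0-jn rule on J1)

2  (C1, I1 all integral)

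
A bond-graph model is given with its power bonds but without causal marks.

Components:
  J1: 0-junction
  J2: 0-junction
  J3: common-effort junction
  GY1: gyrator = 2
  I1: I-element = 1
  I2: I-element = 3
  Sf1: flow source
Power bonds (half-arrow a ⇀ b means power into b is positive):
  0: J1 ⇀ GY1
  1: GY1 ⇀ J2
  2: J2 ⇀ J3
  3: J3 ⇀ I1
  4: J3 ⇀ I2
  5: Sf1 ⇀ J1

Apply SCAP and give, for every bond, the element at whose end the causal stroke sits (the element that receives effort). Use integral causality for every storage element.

#5 |Sf1  (Sf1 fixes flow; stroke at Sf1)
#0 |J1  (closing 0-jn rule on J1)
#1 |J2  (GY GY1: same side as bond 0)
#2 |J3  (J2: bond 1 brought effort, rest push out)
#3 |I1  (common-e at J3 fixed by 2)
#4 |I2  (0-jn J3 has e-setter on 2)

bond 0 →J1
bond 1 →J2
bond 2 →J3
bond 3 →I1
bond 4 →I2
bond 5 →Sf1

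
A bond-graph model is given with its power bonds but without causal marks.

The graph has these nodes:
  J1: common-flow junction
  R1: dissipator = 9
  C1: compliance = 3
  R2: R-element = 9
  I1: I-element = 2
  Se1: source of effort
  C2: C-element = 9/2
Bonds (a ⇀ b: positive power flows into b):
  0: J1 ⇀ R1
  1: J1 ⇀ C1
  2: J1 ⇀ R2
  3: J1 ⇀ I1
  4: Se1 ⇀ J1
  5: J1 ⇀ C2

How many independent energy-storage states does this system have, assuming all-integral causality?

3  (C1, C2, I1 all integral)

bond 4 →J1  (Se1 fixes effort; stroke away)
bond 1 →J1  (C1: C, integral causality)
bond 3 →I1  (prefer integral on I1)
bond 0 →J1  (common-f at J1 fixed by 3)
bond 2 →J1  (J1 flow already set via bond 3)
bond 5 →J1  (J1 flow already set via bond 3)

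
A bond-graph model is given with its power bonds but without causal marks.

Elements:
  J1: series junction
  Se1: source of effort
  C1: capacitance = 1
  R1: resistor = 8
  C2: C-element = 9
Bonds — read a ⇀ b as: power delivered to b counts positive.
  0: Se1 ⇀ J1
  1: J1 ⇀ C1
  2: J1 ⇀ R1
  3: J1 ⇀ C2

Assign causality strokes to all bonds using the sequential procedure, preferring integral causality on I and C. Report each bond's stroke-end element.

b0 stroke at J1  (source Se1 imposes e)
b1 stroke at J1  (prefer integral on C1)
b3 stroke at J1  (prefer integral on C2)
b2 stroke at R1  (J1 needs exactly one f-in)

bond 0 |J1
bond 1 |J1
bond 2 |R1
bond 3 |J1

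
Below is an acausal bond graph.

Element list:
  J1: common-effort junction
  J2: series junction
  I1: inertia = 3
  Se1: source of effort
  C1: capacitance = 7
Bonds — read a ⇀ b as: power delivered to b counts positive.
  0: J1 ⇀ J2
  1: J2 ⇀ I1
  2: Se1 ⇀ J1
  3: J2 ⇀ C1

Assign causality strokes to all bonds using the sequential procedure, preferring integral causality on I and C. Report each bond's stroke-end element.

b0 stroke→J2
b1 stroke→I1
b2 stroke→J1
b3 stroke→J2

β2 |J1  (Se1 (Se) sets effort on bond)
β0 |J2  (J1 effort already set via bond 2)
β1 |I1  (I1 integral (f out))
β3 |J2  (common-f at J2 fixed by 1)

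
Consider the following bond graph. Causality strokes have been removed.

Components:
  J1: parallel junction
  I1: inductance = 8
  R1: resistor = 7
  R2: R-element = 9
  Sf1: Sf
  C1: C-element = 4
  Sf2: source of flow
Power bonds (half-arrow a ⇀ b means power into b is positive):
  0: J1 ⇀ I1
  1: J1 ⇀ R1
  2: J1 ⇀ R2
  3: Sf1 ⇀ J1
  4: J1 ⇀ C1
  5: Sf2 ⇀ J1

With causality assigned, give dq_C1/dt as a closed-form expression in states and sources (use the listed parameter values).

b3 |Sf1  (Sf1: flow source, stroke at near end)
b5 |Sf2  (source Sf2 imposes f)
b0 |I1  (I1 integral (f out))
b4 |J1  (C1 integral (e out))
b1 |R1  (J1 effort already set via bond 4)
b2 |R2  (common-e at J1 fixed by 4)

dq_C1/dt = F_Sf1 + F_Sf2 - p_I1/8 - 4*q_C1/63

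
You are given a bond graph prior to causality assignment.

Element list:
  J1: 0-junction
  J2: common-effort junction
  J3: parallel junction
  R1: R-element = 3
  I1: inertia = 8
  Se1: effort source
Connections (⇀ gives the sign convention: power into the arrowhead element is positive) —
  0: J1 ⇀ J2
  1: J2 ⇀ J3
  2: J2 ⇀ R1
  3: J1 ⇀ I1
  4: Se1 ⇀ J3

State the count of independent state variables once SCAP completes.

1  (I1 all integral)

b4 stroke→J3  (Se1 fixes effort; stroke away)
b1 stroke→J2  (common-e at J3 fixed by 4)
b0 stroke→J1  (J2: bond 1 brought effort, rest push out)
b2 stroke→R1  (J2: bond 1 brought effort, rest push out)
b3 stroke→I1  (J1 effort already set via bond 0)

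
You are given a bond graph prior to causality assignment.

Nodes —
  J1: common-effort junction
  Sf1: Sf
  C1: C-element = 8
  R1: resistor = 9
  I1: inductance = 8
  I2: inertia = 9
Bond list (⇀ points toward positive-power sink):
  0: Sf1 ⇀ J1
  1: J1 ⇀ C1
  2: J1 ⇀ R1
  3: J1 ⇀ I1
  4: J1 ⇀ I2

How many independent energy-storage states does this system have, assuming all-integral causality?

3  (C1, I1, I2 all integral)

b0 stroke at Sf1  (Sf1 fixes flow; stroke at Sf1)
b1 stroke at J1  (C1: C, integral causality)
b2 stroke at R1  (0-jn J1 has e-setter on 1)
b3 stroke at I1  (J1 effort already set via bond 1)
b4 stroke at I2  (common-e at J1 fixed by 1)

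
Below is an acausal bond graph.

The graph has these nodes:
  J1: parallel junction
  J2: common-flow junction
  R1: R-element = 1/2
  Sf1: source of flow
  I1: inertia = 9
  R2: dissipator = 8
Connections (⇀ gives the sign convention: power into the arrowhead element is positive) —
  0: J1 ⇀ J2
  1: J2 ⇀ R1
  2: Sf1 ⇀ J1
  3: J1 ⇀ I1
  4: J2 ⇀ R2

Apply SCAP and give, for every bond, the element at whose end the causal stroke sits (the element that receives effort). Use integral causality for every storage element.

b2 →Sf1  (Sf1: flow source, stroke at near end)
b3 →I1  (I1 integral (f out))
b0 →J1  (closing 0-jn rule on J1)
b1 →J2  (1-jn J2 has f-setter on 0)
b4 →J2  (common-f at J2 fixed by 0)

β0 |J1
β1 |J2
β2 |Sf1
β3 |I1
β4 |J2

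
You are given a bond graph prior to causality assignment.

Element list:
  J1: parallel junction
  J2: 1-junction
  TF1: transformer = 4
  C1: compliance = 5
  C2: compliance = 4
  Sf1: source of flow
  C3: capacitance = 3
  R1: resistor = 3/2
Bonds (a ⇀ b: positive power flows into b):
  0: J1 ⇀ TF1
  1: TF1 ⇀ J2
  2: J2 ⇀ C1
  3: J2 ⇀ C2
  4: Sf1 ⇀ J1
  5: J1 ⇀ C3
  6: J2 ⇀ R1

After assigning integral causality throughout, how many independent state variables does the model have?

3  (C1, C2, C3 all integral)

β4 stroke at Sf1  (Sf1 (Sf) sets flow on bond)
β2 stroke at J2  (C1 outputs effort q/C1)
β3 stroke at J2  (C2 integral (e out))
β5 stroke at J1  (C3 outputs effort q/C3)
β0 stroke at TF1  (0-jn J1 has e-setter on 5)
β1 stroke at J2  (TF TF1: opposite of bond 0)
β6 stroke at R1  (J2 needs exactly one f-in)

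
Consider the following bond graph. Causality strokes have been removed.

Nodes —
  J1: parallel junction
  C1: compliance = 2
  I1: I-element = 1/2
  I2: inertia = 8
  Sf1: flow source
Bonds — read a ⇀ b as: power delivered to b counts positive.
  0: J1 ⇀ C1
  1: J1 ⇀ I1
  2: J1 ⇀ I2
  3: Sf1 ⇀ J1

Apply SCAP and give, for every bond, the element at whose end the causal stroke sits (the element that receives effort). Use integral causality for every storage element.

#0 stroke→J1
#1 stroke→I1
#2 stroke→I2
#3 stroke→Sf1

b3 |Sf1  (Sf1: flow source, stroke at near end)
b0 |J1  (C1 integral (e out))
b1 |I1  (J1: bond 0 brought effort, rest push out)
b2 |I2  (J1 effort already set via bond 0)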